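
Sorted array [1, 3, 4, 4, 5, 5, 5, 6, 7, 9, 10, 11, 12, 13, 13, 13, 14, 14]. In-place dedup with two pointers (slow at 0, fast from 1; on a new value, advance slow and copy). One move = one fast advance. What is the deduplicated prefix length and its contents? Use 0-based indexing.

length 12; prefix = [1, 3, 4, 5, 6, 7, 9, 10, 11, 12, 13, 14]

(s=0,f=1) a[fast]=3≠a[slow]=1 write a[1]=3 → slow++,fast++
(s=1,f=2) a[fast]=4≠a[slow]=3 write a[2]=4 → slow++,fast++
(s=2,f=3) a[fast]=4=a[slow] dup → fast++
(s=2,f=4) a[fast]=5≠a[slow]=4 write a[3]=5 → slow++,fast++
(s=3,f=5) a[fast]=5=a[slow] dup → fast++
(s=3,f=6) a[fast]=5=a[slow] dup → fast++
(s=3,f=7) a[fast]=6≠a[slow]=5 write a[4]=6 → slow++,fast++
(s=4,f=8) a[fast]=7≠a[slow]=6 write a[5]=7 → slow++,fast++
(s=5,f=9) a[fast]=9≠a[slow]=7 write a[6]=9 → slow++,fast++
(s=6,f=10) a[fast]=10≠a[slow]=9 write a[7]=10 → slow++,fast++
(s=7,f=11) a[fast]=11≠a[slow]=10 write a[8]=11 → slow++,fast++
(s=8,f=12) a[fast]=12≠a[slow]=11 write a[9]=12 → slow++,fast++
(s=9,f=13) a[fast]=13≠a[slow]=12 write a[10]=13 → slow++,fast++
(s=10,f=14) a[fast]=13=a[slow] dup → fast++
(s=10,f=15) a[fast]=13=a[slow] dup → fast++
(s=10,f=16) a[fast]=14≠a[slow]=13 write a[11]=14 → slow++,fast++
(s=11,f=17) a[fast]=14=a[slow] dup → fast++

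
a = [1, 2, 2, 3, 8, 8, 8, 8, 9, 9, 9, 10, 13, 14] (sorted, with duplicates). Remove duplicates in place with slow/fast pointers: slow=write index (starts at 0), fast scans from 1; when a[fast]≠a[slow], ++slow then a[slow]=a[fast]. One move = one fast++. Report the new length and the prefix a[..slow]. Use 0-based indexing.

slow=0 fast=1: a[fast]=2≠a[slow]=1 write a[1]=2, slow++,fast++
slow=1 fast=2: a[fast]=2=a[slow] dup, fast++
slow=1 fast=3: a[fast]=3≠a[slow]=2 write a[2]=3, slow++,fast++
slow=2 fast=4: a[fast]=8≠a[slow]=3 write a[3]=8, slow++,fast++
slow=3 fast=5: a[fast]=8=a[slow] dup, fast++
slow=3 fast=6: a[fast]=8=a[slow] dup, fast++
slow=3 fast=7: a[fast]=8=a[slow] dup, fast++
slow=3 fast=8: a[fast]=9≠a[slow]=8 write a[4]=9, slow++,fast++
slow=4 fast=9: a[fast]=9=a[slow] dup, fast++
slow=4 fast=10: a[fast]=9=a[slow] dup, fast++
slow=4 fast=11: a[fast]=10≠a[slow]=9 write a[5]=10, slow++,fast++
slow=5 fast=12: a[fast]=13≠a[slow]=10 write a[6]=13, slow++,fast++
slow=6 fast=13: a[fast]=14≠a[slow]=13 write a[7]=14, slow++,fast++

length 8; prefix = [1, 2, 3, 8, 9, 10, 13, 14]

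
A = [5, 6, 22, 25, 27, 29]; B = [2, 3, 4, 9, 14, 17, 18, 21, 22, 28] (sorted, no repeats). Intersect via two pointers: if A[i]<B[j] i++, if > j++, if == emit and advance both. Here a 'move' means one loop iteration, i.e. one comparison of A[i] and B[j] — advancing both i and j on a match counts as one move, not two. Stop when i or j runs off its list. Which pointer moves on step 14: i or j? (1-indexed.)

i=1 j=1: 5>2, j++
i=1 j=2: 5>3, j++
i=1 j=3: 5>4, j++
i=1 j=4: 5<9, i++
i=2 j=4: 6<9, i++
i=3 j=4: 22>9, j++
i=3 j=5: 22>14, j++
i=3 j=6: 22>17, j++
i=3 j=7: 22>18, j++
i=3 j=8: 22>21, j++
i=3 j=9: 22==22 emit, i++,j++
i=4 j=10: 25<28, i++
i=5 j=10: 27<28, i++
i=6 j=10: 29>28, j++

j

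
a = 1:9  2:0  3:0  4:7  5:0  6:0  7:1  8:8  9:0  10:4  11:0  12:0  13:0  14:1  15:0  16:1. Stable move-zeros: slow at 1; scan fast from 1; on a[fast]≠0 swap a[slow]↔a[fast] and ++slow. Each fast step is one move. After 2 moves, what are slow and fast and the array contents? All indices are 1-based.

slow=1 fast=1: a[fast]=9≠0 swap→a[1]=9, slow++,fast++
slow=2 fast=2: a[fast]=0, fast++

slow=2, fast=3, a=[9, 0, 0, 7, 0, 0, 1, 8, 0, 4, 0, 0, 0, 1, 0, 1]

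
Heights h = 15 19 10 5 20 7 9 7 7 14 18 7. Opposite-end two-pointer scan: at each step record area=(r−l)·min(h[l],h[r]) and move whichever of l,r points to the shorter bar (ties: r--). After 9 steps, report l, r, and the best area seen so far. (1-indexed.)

l=1 r=12: min(15,7)*11=77 best=77 *, r--
l=1 r=11: min(15,18)*10=150 best=150 *, l++
l=2 r=11: min(19,18)*9=162 best=162 *, r--
l=2 r=10: min(19,14)*8=112 best=162, r--
l=2 r=9: min(19,7)*7=49 best=162, r--
l=2 r=8: min(19,7)*6=42 best=162, r--
l=2 r=7: min(19,9)*5=45 best=162, r--
l=2 r=6: min(19,7)*4=28 best=162, r--
l=2 r=5: min(19,20)*3=57 best=162, l++

l=3, r=5, best area=162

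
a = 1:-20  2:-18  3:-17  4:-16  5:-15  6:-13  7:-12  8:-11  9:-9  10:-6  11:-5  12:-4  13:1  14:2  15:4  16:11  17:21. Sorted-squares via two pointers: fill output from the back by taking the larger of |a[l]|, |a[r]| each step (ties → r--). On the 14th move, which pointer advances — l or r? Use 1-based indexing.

l=1 r=17: |-20|<=|21| out[17]=441, r--
l=1 r=16: |-20|>|11| out[16]=400, l++
l=2 r=16: |-18|>|11| out[15]=324, l++
l=3 r=16: |-17|>|11| out[14]=289, l++
l=4 r=16: |-16|>|11| out[13]=256, l++
l=5 r=16: |-15|>|11| out[12]=225, l++
l=6 r=16: |-13|>|11| out[11]=169, l++
l=7 r=16: |-12|>|11| out[10]=144, l++
l=8 r=16: |-11|<=|11| out[9]=121, r--
l=8 r=15: |-11|>|4| out[8]=121, l++
l=9 r=15: |-9|>|4| out[7]=81, l++
l=10 r=15: |-6|>|4| out[6]=36, l++
l=11 r=15: |-5|>|4| out[5]=25, l++
l=12 r=15: |-4|<=|4| out[4]=16, r--

r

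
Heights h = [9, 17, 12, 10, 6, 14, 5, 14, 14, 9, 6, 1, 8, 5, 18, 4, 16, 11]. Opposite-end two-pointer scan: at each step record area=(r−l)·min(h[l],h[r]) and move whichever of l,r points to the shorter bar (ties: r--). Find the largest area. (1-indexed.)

max area = 240

[1,18] min(9,11)*17=153 best=153 * → l++
[2,18] min(17,11)*16=176 best=176 * → r--
[2,17] min(17,16)*15=240 best=240 * → r--
[2,16] min(17,4)*14=56 best=240 → r--
[2,15] min(17,18)*13=221 best=240 → l++
[3,15] min(12,18)*12=144 best=240 → l++
[4,15] min(10,18)*11=110 best=240 → l++
[5,15] min(6,18)*10=60 best=240 → l++
[6,15] min(14,18)*9=126 best=240 → l++
[7,15] min(5,18)*8=40 best=240 → l++
[8,15] min(14,18)*7=98 best=240 → l++
[9,15] min(14,18)*6=84 best=240 → l++
[10,15] min(9,18)*5=45 best=240 → l++
[11,15] min(6,18)*4=24 best=240 → l++
[12,15] min(1,18)*3=3 best=240 → l++
[13,15] min(8,18)*2=16 best=240 → l++
[14,15] min(5,18)*1=5 best=240 → l++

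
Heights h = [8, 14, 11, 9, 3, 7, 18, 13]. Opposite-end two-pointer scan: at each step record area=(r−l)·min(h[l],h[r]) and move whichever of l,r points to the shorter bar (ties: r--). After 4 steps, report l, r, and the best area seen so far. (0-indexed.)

l=0 r=7: min(8,13)*7=56 best=56 *, l++
l=1 r=7: min(14,13)*6=78 best=78 *, r--
l=1 r=6: min(14,18)*5=70 best=78, l++
l=2 r=6: min(11,18)*4=44 best=78, l++

l=3, r=6, best area=78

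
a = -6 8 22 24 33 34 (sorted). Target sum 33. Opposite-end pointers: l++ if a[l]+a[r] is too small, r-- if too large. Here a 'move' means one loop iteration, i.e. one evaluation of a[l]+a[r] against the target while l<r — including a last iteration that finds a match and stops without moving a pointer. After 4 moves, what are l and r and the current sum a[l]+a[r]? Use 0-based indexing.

l=2, r=3, sum=46

[0,5] -6+34=28 <33 → l++
[1,5] 8+34=42 >33 → r--
[1,4] 8+33=41 >33 → r--
[1,3] 8+24=32 <33 → l++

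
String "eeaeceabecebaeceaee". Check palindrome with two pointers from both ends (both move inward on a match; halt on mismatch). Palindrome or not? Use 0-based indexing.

palindrome

[0,18] 'e'=='e' → l++,r--
[1,17] 'e'=='e' → l++,r--
[2,16] 'a'=='a' → l++,r--
[3,15] 'e'=='e' → l++,r--
[4,14] 'c'=='c' → l++,r--
[5,13] 'e'=='e' → l++,r--
[6,12] 'a'=='a' → l++,r--
[7,11] 'b'=='b' → l++,r--
[8,10] 'e'=='e' → l++,r--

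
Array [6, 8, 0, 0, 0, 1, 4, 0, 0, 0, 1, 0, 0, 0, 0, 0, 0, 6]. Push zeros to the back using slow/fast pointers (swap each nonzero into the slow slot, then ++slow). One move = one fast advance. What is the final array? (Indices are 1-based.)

(s=1,f=1) a[fast]=6≠0 swap→a[1]=6 → slow++,fast++
(s=2,f=2) a[fast]=8≠0 swap→a[2]=8 → slow++,fast++
(s=3,f=3) a[fast]=0 → fast++
(s=3,f=4) a[fast]=0 → fast++
(s=3,f=5) a[fast]=0 → fast++
(s=3,f=6) a[fast]=1≠0 swap→a[3]=1 → slow++,fast++
(s=4,f=7) a[fast]=4≠0 swap→a[4]=4 → slow++,fast++
(s=5,f=8) a[fast]=0 → fast++
(s=5,f=9) a[fast]=0 → fast++
(s=5,f=10) a[fast]=0 → fast++
(s=5,f=11) a[fast]=1≠0 swap→a[5]=1 → slow++,fast++
(s=6,f=12) a[fast]=0 → fast++
(s=6,f=13) a[fast]=0 → fast++
(s=6,f=14) a[fast]=0 → fast++
(s=6,f=15) a[fast]=0 → fast++
(s=6,f=16) a[fast]=0 → fast++
(s=6,f=17) a[fast]=0 → fast++
(s=6,f=18) a[fast]=6≠0 swap→a[6]=6 → slow++,fast++

[6, 8, 1, 4, 1, 6, 0, 0, 0, 0, 0, 0, 0, 0, 0, 0, 0, 0]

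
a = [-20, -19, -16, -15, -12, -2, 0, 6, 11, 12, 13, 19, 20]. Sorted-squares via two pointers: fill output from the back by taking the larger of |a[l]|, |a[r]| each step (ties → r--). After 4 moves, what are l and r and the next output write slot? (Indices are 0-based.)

l=2, r=10, next write slot=8

[0,12] |-20|<=|20| out[12]=400 → r--
[0,11] |-20|>|19| out[11]=400 → l++
[1,11] |-19|<=|19| out[10]=361 → r--
[1,10] |-19|>|13| out[9]=361 → l++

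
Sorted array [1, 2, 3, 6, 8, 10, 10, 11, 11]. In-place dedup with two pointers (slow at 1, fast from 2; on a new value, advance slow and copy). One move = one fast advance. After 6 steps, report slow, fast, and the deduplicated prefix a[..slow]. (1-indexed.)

slow=1 fast=2: a[fast]=2≠a[slow]=1 write a[2]=2, slow++,fast++
slow=2 fast=3: a[fast]=3≠a[slow]=2 write a[3]=3, slow++,fast++
slow=3 fast=4: a[fast]=6≠a[slow]=3 write a[4]=6, slow++,fast++
slow=4 fast=5: a[fast]=8≠a[slow]=6 write a[5]=8, slow++,fast++
slow=5 fast=6: a[fast]=10≠a[slow]=8 write a[6]=10, slow++,fast++
slow=6 fast=7: a[fast]=10=a[slow] dup, fast++

slow=6, fast=8, prefix=[1, 2, 3, 6, 8, 10]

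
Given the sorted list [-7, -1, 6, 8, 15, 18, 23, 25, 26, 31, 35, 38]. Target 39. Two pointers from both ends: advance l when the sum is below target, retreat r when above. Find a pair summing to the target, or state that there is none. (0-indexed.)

l=0 r=11: -7+38=31 <39, l++
l=1 r=11: -1+38=37 <39, l++
l=2 r=11: 6+38=44 >39, r--
l=2 r=10: 6+35=41 >39, r--
l=2 r=9: 6+31=37 <39, l++
l=3 r=9: 8+31=39, found

(8, 31)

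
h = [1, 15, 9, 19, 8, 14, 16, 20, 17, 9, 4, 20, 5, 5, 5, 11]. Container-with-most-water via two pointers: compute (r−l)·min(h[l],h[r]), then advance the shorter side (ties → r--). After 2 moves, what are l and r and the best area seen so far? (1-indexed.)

l=1 r=16: min(1,11)*15=15 best=15 *, l++
l=2 r=16: min(15,11)*14=154 best=154 *, r--

l=2, r=15, best area=154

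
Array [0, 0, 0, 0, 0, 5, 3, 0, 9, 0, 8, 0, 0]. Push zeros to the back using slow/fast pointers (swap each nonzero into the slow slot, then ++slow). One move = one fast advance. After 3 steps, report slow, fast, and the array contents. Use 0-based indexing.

slow=0, fast=3, a=[0, 0, 0, 0, 0, 5, 3, 0, 9, 0, 8, 0, 0]

(s=0,f=0) a[fast]=0 → fast++
(s=0,f=1) a[fast]=0 → fast++
(s=0,f=2) a[fast]=0 → fast++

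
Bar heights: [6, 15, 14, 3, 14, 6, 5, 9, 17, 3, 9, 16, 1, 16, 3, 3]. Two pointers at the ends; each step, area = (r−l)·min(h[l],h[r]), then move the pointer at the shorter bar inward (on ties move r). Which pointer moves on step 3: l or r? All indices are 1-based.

l

[1,16] min(6,3)*15=45 best=45 * → r--
[1,15] min(6,3)*14=42 best=45 → r--
[1,14] min(6,16)*13=78 best=78 * → l++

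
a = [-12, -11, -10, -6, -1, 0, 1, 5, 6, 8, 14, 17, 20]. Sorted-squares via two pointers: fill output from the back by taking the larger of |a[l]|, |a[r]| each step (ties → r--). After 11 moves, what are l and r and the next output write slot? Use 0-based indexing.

l=4, r=5, next write slot=1

l=0 r=12: |-12|<=|20| out[12]=400, r--
l=0 r=11: |-12|<=|17| out[11]=289, r--
l=0 r=10: |-12|<=|14| out[10]=196, r--
l=0 r=9: |-12|>|8| out[9]=144, l++
l=1 r=9: |-11|>|8| out[8]=121, l++
l=2 r=9: |-10|>|8| out[7]=100, l++
l=3 r=9: |-6|<=|8| out[6]=64, r--
l=3 r=8: |-6|<=|6| out[5]=36, r--
l=3 r=7: |-6|>|5| out[4]=36, l++
l=4 r=7: |-1|<=|5| out[3]=25, r--
l=4 r=6: |-1|<=|1| out[2]=1, r--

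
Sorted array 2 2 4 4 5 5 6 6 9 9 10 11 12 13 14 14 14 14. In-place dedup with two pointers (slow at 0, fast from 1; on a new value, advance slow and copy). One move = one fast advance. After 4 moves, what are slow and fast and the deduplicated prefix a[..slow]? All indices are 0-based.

slow=0 fast=1: a[fast]=2=a[slow] dup, fast++
slow=0 fast=2: a[fast]=4≠a[slow]=2 write a[1]=4, slow++,fast++
slow=1 fast=3: a[fast]=4=a[slow] dup, fast++
slow=1 fast=4: a[fast]=5≠a[slow]=4 write a[2]=5, slow++,fast++

slow=2, fast=5, prefix=[2, 4, 5]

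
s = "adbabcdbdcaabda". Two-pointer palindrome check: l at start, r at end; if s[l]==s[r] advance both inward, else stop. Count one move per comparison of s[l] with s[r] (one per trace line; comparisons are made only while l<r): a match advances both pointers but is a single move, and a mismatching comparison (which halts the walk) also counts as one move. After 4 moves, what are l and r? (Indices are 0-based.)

[0,14] 'a'=='a' → l++,r--
[1,13] 'd'=='d' → l++,r--
[2,12] 'b'=='b' → l++,r--
[3,11] 'a'=='a' → l++,r--

l=4, r=10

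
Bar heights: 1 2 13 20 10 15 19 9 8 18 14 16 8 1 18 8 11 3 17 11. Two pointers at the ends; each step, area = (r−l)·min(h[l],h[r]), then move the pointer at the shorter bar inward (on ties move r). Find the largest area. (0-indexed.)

[0,19] min(1,11)*19=19 best=19 * → l++
[1,19] min(2,11)*18=36 best=36 * → l++
[2,19] min(13,11)*17=187 best=187 * → r--
[2,18] min(13,17)*16=208 best=208 * → l++
[3,18] min(20,17)*15=255 best=255 * → r--
[3,17] min(20,3)*14=42 best=255 → r--
[3,16] min(20,11)*13=143 best=255 → r--
[3,15] min(20,8)*12=96 best=255 → r--
[3,14] min(20,18)*11=198 best=255 → r--
[3,13] min(20,1)*10=10 best=255 → r--
[3,12] min(20,8)*9=72 best=255 → r--
[3,11] min(20,16)*8=128 best=255 → r--
[3,10] min(20,14)*7=98 best=255 → r--
[3,9] min(20,18)*6=108 best=255 → r--
[3,8] min(20,8)*5=40 best=255 → r--
[3,7] min(20,9)*4=36 best=255 → r--
[3,6] min(20,19)*3=57 best=255 → r--
[3,5] min(20,15)*2=30 best=255 → r--
[3,4] min(20,10)*1=10 best=255 → r--

max area = 255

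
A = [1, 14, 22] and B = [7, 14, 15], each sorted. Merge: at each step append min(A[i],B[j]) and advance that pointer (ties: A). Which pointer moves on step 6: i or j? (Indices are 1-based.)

[i=1,j=1] A[i]=1<=B[j]=7 take 1 → i++
[i=2,j=1] A[i]=14>B[j]=7 take 7 → j++
[i=2,j=2] A[i]=14<=B[j]=14 take 14 → i++
[i=3,j=2] A[i]=22>B[j]=14 take 14 → j++
[i=3,j=3] A[i]=22>B[j]=15 take 15 → j++
[i=3,j=4] B done, take A[i]=22 → i++

i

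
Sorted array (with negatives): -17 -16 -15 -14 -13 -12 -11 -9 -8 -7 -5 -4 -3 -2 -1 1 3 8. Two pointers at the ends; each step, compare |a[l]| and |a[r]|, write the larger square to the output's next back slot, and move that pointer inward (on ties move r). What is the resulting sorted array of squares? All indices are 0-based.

l=0 r=17: |-17|>|8| out[17]=289, l++
l=1 r=17: |-16|>|8| out[16]=256, l++
l=2 r=17: |-15|>|8| out[15]=225, l++
l=3 r=17: |-14|>|8| out[14]=196, l++
l=4 r=17: |-13|>|8| out[13]=169, l++
l=5 r=17: |-12|>|8| out[12]=144, l++
l=6 r=17: |-11|>|8| out[11]=121, l++
l=7 r=17: |-9|>|8| out[10]=81, l++
l=8 r=17: |-8|<=|8| out[9]=64, r--
l=8 r=16: |-8|>|3| out[8]=64, l++
l=9 r=16: |-7|>|3| out[7]=49, l++
l=10 r=16: |-5|>|3| out[6]=25, l++
l=11 r=16: |-4|>|3| out[5]=16, l++
l=12 r=16: |-3|<=|3| out[4]=9, r--
l=12 r=15: |-3|>|1| out[3]=9, l++
l=13 r=15: |-2|>|1| out[2]=4, l++
l=14 r=15: |-1|<=|1| out[1]=1, r--
l=14 r=14: |-1|<=|-1| out[0]=1, r--

[1, 1, 4, 9, 9, 16, 25, 49, 64, 64, 81, 121, 144, 169, 196, 225, 256, 289]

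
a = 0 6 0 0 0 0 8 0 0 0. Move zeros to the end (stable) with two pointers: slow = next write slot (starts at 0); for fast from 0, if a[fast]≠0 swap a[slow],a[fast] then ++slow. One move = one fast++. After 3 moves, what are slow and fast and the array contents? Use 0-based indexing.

slow=1, fast=3, a=[6, 0, 0, 0, 0, 0, 8, 0, 0, 0]

slow=0 fast=0: a[fast]=0, fast++
slow=0 fast=1: a[fast]=6≠0 swap→a[0]=6, slow++,fast++
slow=1 fast=2: a[fast]=0, fast++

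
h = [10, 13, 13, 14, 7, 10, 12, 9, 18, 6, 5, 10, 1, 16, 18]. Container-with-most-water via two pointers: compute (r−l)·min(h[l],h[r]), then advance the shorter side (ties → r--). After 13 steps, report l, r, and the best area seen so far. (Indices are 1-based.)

l=1 r=15: min(10,18)*14=140 best=140 *, l++
l=2 r=15: min(13,18)*13=169 best=169 *, l++
l=3 r=15: min(13,18)*12=156 best=169, l++
l=4 r=15: min(14,18)*11=154 best=169, l++
l=5 r=15: min(7,18)*10=70 best=169, l++
l=6 r=15: min(10,18)*9=90 best=169, l++
l=7 r=15: min(12,18)*8=96 best=169, l++
l=8 r=15: min(9,18)*7=63 best=169, l++
l=9 r=15: min(18,18)*6=108 best=169, r--
l=9 r=14: min(18,16)*5=80 best=169, r--
l=9 r=13: min(18,1)*4=4 best=169, r--
l=9 r=12: min(18,10)*3=30 best=169, r--
l=9 r=11: min(18,5)*2=10 best=169, r--

l=9, r=10, best area=169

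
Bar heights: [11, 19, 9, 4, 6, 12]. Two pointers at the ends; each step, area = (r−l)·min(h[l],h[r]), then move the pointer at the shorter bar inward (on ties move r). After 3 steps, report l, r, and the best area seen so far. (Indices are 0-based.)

l=0 r=5: min(11,12)*5=55 best=55 *, l++
l=1 r=5: min(19,12)*4=48 best=55, r--
l=1 r=4: min(19,6)*3=18 best=55, r--

l=1, r=3, best area=55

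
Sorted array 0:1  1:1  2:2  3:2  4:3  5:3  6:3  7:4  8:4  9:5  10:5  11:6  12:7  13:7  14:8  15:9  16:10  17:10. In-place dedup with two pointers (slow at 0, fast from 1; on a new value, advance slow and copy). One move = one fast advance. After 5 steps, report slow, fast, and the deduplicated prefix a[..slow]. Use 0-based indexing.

slow=2, fast=6, prefix=[1, 2, 3]

slow=0 fast=1: a[fast]=1=a[slow] dup, fast++
slow=0 fast=2: a[fast]=2≠a[slow]=1 write a[1]=2, slow++,fast++
slow=1 fast=3: a[fast]=2=a[slow] dup, fast++
slow=1 fast=4: a[fast]=3≠a[slow]=2 write a[2]=3, slow++,fast++
slow=2 fast=5: a[fast]=3=a[slow] dup, fast++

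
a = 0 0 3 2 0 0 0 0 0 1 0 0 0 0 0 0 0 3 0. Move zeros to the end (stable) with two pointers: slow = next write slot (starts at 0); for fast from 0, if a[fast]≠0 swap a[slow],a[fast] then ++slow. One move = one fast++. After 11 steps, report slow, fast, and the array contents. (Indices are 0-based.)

slow=0 fast=0: a[fast]=0, fast++
slow=0 fast=1: a[fast]=0, fast++
slow=0 fast=2: a[fast]=3≠0 swap→a[0]=3, slow++,fast++
slow=1 fast=3: a[fast]=2≠0 swap→a[1]=2, slow++,fast++
slow=2 fast=4: a[fast]=0, fast++
slow=2 fast=5: a[fast]=0, fast++
slow=2 fast=6: a[fast]=0, fast++
slow=2 fast=7: a[fast]=0, fast++
slow=2 fast=8: a[fast]=0, fast++
slow=2 fast=9: a[fast]=1≠0 swap→a[2]=1, slow++,fast++
slow=3 fast=10: a[fast]=0, fast++

slow=3, fast=11, a=[3, 2, 1, 0, 0, 0, 0, 0, 0, 0, 0, 0, 0, 0, 0, 0, 0, 3, 0]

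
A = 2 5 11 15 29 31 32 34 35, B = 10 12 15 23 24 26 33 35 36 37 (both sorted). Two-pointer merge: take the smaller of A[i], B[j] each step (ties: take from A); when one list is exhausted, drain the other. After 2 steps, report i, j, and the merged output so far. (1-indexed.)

i=3, j=1, merged so far=[2, 5]

i=1 j=1: A[i]=2<=B[j]=10 take 2, i++
i=2 j=1: A[i]=5<=B[j]=10 take 5, i++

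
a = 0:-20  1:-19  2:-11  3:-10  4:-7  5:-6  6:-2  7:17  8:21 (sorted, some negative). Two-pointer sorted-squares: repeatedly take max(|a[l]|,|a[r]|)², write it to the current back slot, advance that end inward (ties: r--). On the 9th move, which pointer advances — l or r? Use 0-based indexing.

l=0 r=8: |-20|<=|21| out[8]=441, r--
l=0 r=7: |-20|>|17| out[7]=400, l++
l=1 r=7: |-19|>|17| out[6]=361, l++
l=2 r=7: |-11|<=|17| out[5]=289, r--
l=2 r=6: |-11|>|-2| out[4]=121, l++
l=3 r=6: |-10|>|-2| out[3]=100, l++
l=4 r=6: |-7|>|-2| out[2]=49, l++
l=5 r=6: |-6|>|-2| out[1]=36, l++
l=6 r=6: |-2|<=|-2| out[0]=4, r--

r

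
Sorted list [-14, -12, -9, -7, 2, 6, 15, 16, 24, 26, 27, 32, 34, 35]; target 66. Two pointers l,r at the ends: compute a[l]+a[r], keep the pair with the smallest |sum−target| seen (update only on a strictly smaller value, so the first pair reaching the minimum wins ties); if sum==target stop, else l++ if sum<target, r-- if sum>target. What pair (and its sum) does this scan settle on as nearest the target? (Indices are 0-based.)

pair (32, 34) with sum 66 (|Δ|=0)

[0,13] -14+35=21 d=45 * → l++
[1,13] -12+35=23 d=43 * → l++
[2,13] -9+35=26 d=40 * → l++
[3,13] -7+35=28 d=38 * → l++
[4,13] 2+35=37 d=29 * → l++
[5,13] 6+35=41 d=25 * → l++
[6,13] 15+35=50 d=16 * → l++
[7,13] 16+35=51 d=15 * → l++
[8,13] 24+35=59 d=7 * → l++
[9,13] 26+35=61 d=5 * → l++
[10,13] 27+35=62 d=4 * → l++
[11,13] 32+35=67 d=1 * → r--
[11,12] 32+34=66 d=0 * → stop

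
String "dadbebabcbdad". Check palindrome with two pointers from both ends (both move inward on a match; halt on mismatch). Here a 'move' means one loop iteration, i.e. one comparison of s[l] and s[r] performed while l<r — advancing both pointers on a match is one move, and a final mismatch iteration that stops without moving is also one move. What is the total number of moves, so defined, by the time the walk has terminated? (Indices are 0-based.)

l=0 r=12: 'd'=='d', l++,r--
l=1 r=11: 'a'=='a', l++,r--
l=2 r=10: 'd'=='d', l++,r--
l=3 r=9: 'b'=='b', l++,r--
l=4 r=8: 'e'!='c', stop

5 moves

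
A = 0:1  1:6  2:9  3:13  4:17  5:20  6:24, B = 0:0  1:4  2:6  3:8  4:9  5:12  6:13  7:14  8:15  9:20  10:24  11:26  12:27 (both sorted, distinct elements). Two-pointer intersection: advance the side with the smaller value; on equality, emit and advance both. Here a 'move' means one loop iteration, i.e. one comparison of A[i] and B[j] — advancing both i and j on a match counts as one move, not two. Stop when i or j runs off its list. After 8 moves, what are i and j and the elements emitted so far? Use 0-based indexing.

i=4, j=7, emitted=[6, 9, 13]

i=0 j=0: 1>0, j++
i=0 j=1: 1<4, i++
i=1 j=1: 6>4, j++
i=1 j=2: 6==6 emit, i++,j++
i=2 j=3: 9>8, j++
i=2 j=4: 9==9 emit, i++,j++
i=3 j=5: 13>12, j++
i=3 j=6: 13==13 emit, i++,j++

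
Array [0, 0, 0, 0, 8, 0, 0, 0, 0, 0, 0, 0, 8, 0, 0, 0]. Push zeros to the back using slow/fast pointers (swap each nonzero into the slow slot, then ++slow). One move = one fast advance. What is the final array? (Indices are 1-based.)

slow=1 fast=1: a[fast]=0, fast++
slow=1 fast=2: a[fast]=0, fast++
slow=1 fast=3: a[fast]=0, fast++
slow=1 fast=4: a[fast]=0, fast++
slow=1 fast=5: a[fast]=8≠0 swap→a[1]=8, slow++,fast++
slow=2 fast=6: a[fast]=0, fast++
slow=2 fast=7: a[fast]=0, fast++
slow=2 fast=8: a[fast]=0, fast++
slow=2 fast=9: a[fast]=0, fast++
slow=2 fast=10: a[fast]=0, fast++
slow=2 fast=11: a[fast]=0, fast++
slow=2 fast=12: a[fast]=0, fast++
slow=2 fast=13: a[fast]=8≠0 swap→a[2]=8, slow++,fast++
slow=3 fast=14: a[fast]=0, fast++
slow=3 fast=15: a[fast]=0, fast++
slow=3 fast=16: a[fast]=0, fast++

[8, 8, 0, 0, 0, 0, 0, 0, 0, 0, 0, 0, 0, 0, 0, 0]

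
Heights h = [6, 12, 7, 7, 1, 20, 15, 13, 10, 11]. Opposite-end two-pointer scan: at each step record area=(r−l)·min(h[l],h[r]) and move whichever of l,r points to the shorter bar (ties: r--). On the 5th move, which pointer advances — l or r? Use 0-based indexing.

l

l=0 r=9: min(6,11)*9=54 best=54 *, l++
l=1 r=9: min(12,11)*8=88 best=88 *, r--
l=1 r=8: min(12,10)*7=70 best=88, r--
l=1 r=7: min(12,13)*6=72 best=88, l++
l=2 r=7: min(7,13)*5=35 best=88, l++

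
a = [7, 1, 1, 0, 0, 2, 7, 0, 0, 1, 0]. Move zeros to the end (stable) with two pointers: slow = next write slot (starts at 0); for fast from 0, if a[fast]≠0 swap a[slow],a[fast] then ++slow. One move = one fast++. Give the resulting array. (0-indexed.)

slow=0 fast=0: a[fast]=7≠0 swap→a[0]=7, slow++,fast++
slow=1 fast=1: a[fast]=1≠0 swap→a[1]=1, slow++,fast++
slow=2 fast=2: a[fast]=1≠0 swap→a[2]=1, slow++,fast++
slow=3 fast=3: a[fast]=0, fast++
slow=3 fast=4: a[fast]=0, fast++
slow=3 fast=5: a[fast]=2≠0 swap→a[3]=2, slow++,fast++
slow=4 fast=6: a[fast]=7≠0 swap→a[4]=7, slow++,fast++
slow=5 fast=7: a[fast]=0, fast++
slow=5 fast=8: a[fast]=0, fast++
slow=5 fast=9: a[fast]=1≠0 swap→a[5]=1, slow++,fast++
slow=6 fast=10: a[fast]=0, fast++

[7, 1, 1, 2, 7, 1, 0, 0, 0, 0, 0]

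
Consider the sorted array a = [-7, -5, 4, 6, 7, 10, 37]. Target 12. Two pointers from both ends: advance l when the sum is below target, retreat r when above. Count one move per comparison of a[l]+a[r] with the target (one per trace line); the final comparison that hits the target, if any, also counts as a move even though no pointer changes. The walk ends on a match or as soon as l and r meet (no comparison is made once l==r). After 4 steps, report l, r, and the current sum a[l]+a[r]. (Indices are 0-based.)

l=2, r=4, sum=11

[0,6] -7+37=30 >12 → r--
[0,5] -7+10=3 <12 → l++
[1,5] -5+10=5 <12 → l++
[2,5] 4+10=14 >12 → r--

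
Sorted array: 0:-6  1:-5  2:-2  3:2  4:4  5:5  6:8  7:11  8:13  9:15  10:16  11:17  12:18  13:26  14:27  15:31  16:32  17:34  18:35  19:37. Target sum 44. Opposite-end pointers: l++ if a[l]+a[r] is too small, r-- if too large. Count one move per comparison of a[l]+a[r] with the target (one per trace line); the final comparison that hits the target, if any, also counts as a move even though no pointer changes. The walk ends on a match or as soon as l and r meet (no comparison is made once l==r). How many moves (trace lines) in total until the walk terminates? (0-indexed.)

13 moves

[0,19] -6+37=31 <44 → l++
[1,19] -5+37=32 <44 → l++
[2,19] -2+37=35 <44 → l++
[3,19] 2+37=39 <44 → l++
[4,19] 4+37=41 <44 → l++
[5,19] 5+37=42 <44 → l++
[6,19] 8+37=45 >44 → r--
[6,18] 8+35=43 <44 → l++
[7,18] 11+35=46 >44 → r--
[7,17] 11+34=45 >44 → r--
[7,16] 11+32=43 <44 → l++
[8,16] 13+32=45 >44 → r--
[8,15] 13+31=44 → found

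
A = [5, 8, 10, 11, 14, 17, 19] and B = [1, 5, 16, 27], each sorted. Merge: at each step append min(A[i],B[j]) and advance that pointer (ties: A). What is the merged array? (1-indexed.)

[i=1,j=1] A[i]=5>B[j]=1 take 1 → j++
[i=1,j=2] A[i]=5<=B[j]=5 take 5 → i++
[i=2,j=2] A[i]=8>B[j]=5 take 5 → j++
[i=2,j=3] A[i]=8<=B[j]=16 take 8 → i++
[i=3,j=3] A[i]=10<=B[j]=16 take 10 → i++
[i=4,j=3] A[i]=11<=B[j]=16 take 11 → i++
[i=5,j=3] A[i]=14<=B[j]=16 take 14 → i++
[i=6,j=3] A[i]=17>B[j]=16 take 16 → j++
[i=6,j=4] A[i]=17<=B[j]=27 take 17 → i++
[i=7,j=4] A[i]=19<=B[j]=27 take 19 → i++
[i=8,j=4] A done, take B[j]=27 → j++

[1, 5, 5, 8, 10, 11, 14, 16, 17, 19, 27]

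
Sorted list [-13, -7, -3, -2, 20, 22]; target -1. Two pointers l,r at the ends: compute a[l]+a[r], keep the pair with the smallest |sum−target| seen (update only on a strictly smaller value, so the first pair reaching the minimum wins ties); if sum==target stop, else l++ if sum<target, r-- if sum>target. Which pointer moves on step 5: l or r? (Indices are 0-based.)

l

[0,5] -13+22=9 d=10 * → r--
[0,4] -13+20=7 d=8 * → r--
[0,3] -13+-2=-15 d=14 → l++
[1,3] -7+-2=-9 d=8 → l++
[2,3] -3+-2=-5 d=4 * → l++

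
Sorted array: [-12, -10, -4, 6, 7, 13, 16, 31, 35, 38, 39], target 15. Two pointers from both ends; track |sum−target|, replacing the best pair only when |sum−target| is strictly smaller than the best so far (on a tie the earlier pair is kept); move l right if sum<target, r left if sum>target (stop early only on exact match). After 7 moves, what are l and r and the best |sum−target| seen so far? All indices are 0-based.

l=3, r=6, best |Δ|=3

[0,10] -12+39=27 d=12 * → r--
[0,9] -12+38=26 d=11 * → r--
[0,8] -12+35=23 d=8 * → r--
[0,7] -12+31=19 d=4 * → r--
[0,6] -12+16=4 d=11 → l++
[1,6] -10+16=6 d=9 → l++
[2,6] -4+16=12 d=3 * → l++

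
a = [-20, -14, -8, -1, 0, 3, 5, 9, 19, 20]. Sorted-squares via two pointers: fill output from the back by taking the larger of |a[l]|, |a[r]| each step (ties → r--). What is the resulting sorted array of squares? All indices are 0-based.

[0,9] |-20|<=|20| out[9]=400 → r--
[0,8] |-20|>|19| out[8]=400 → l++
[1,8] |-14|<=|19| out[7]=361 → r--
[1,7] |-14|>|9| out[6]=196 → l++
[2,7] |-8|<=|9| out[5]=81 → r--
[2,6] |-8|>|5| out[4]=64 → l++
[3,6] |-1|<=|5| out[3]=25 → r--
[3,5] |-1|<=|3| out[2]=9 → r--
[3,4] |-1|>|0| out[1]=1 → l++
[4,4] |0|<=|0| out[0]=0 → r--

[0, 1, 9, 25, 64, 81, 196, 361, 400, 400]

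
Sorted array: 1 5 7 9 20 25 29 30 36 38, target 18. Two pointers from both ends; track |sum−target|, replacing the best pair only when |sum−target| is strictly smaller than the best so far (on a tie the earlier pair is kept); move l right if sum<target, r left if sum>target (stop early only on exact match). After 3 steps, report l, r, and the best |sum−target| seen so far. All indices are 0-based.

[0,9] 1+38=39 d=21 * → r--
[0,8] 1+36=37 d=19 * → r--
[0,7] 1+30=31 d=13 * → r--

l=0, r=6, best |Δ|=13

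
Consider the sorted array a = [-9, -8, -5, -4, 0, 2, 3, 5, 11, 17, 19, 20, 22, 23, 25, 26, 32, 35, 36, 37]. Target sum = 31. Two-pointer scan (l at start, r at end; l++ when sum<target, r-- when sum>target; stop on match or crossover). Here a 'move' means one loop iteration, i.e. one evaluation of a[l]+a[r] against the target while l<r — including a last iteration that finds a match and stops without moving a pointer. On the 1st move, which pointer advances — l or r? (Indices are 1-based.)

l

[1,20] -9+37=28 <31 → l++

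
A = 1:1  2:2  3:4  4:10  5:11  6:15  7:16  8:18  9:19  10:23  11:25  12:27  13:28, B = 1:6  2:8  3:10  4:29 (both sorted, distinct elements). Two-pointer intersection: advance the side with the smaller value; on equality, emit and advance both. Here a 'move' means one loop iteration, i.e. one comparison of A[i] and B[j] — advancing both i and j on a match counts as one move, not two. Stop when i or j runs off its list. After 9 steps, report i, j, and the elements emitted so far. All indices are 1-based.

i=8, j=4, emitted=[10]

i=1 j=1: 1<6, i++
i=2 j=1: 2<6, i++
i=3 j=1: 4<6, i++
i=4 j=1: 10>6, j++
i=4 j=2: 10>8, j++
i=4 j=3: 10==10 emit, i++,j++
i=5 j=4: 11<29, i++
i=6 j=4: 15<29, i++
i=7 j=4: 16<29, i++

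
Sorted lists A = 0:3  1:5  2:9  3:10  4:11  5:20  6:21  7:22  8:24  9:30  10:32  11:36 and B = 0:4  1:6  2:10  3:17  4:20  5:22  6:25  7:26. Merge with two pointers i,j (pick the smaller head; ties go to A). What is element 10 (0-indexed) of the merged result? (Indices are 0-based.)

merged[10] = 20

[i=0,j=0] A[i]=3<=B[j]=4 take 3 → i++
[i=1,j=0] A[i]=5>B[j]=4 take 4 → j++
[i=1,j=1] A[i]=5<=B[j]=6 take 5 → i++
[i=2,j=1] A[i]=9>B[j]=6 take 6 → j++
[i=2,j=2] A[i]=9<=B[j]=10 take 9 → i++
[i=3,j=2] A[i]=10<=B[j]=10 take 10 → i++
[i=4,j=2] A[i]=11>B[j]=10 take 10 → j++
[i=4,j=3] A[i]=11<=B[j]=17 take 11 → i++
[i=5,j=3] A[i]=20>B[j]=17 take 17 → j++
[i=5,j=4] A[i]=20<=B[j]=20 take 20 → i++
[i=6,j=4] A[i]=21>B[j]=20 take 20 → j++
[i=6,j=5] A[i]=21<=B[j]=22 take 21 → i++
[i=7,j=5] A[i]=22<=B[j]=22 take 22 → i++
[i=8,j=5] A[i]=24>B[j]=22 take 22 → j++
[i=8,j=6] A[i]=24<=B[j]=25 take 24 → i++
[i=9,j=6] A[i]=30>B[j]=25 take 25 → j++
[i=9,j=7] A[i]=30>B[j]=26 take 26 → j++
[i=9,j=8] B done, take A[i]=30 → i++
[i=10,j=8] B done, take A[i]=32 → i++
[i=11,j=8] B done, take A[i]=36 → i++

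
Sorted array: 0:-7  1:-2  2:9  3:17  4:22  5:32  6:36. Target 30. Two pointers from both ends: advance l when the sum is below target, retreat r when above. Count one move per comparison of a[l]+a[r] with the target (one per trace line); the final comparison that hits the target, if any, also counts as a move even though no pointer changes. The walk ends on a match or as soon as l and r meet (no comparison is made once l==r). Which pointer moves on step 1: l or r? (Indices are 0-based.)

l

l=0 r=6: -7+36=29 <30, l++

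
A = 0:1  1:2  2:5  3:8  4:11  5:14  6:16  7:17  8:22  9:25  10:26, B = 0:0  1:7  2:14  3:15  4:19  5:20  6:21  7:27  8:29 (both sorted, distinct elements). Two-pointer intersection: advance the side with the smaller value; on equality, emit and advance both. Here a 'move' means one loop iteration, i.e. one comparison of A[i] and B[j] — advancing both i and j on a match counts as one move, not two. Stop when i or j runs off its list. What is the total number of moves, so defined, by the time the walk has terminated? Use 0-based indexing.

i=0 j=0: 1>0, j++
i=0 j=1: 1<7, i++
i=1 j=1: 2<7, i++
i=2 j=1: 5<7, i++
i=3 j=1: 8>7, j++
i=3 j=2: 8<14, i++
i=4 j=2: 11<14, i++
i=5 j=2: 14==14 emit, i++,j++
i=6 j=3: 16>15, j++
i=6 j=4: 16<19, i++
i=7 j=4: 17<19, i++
i=8 j=4: 22>19, j++
i=8 j=5: 22>20, j++
i=8 j=6: 22>21, j++
i=8 j=7: 22<27, i++
i=9 j=7: 25<27, i++
i=10 j=7: 26<27, i++

17 moves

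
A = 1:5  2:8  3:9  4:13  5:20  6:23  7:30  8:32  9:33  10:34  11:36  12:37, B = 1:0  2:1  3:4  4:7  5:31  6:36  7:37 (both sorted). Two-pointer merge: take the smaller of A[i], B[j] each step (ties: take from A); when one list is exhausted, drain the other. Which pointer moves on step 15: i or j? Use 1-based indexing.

i=1 j=1: A[i]=5>B[j]=0 take 0, j++
i=1 j=2: A[i]=5>B[j]=1 take 1, j++
i=1 j=3: A[i]=5>B[j]=4 take 4, j++
i=1 j=4: A[i]=5<=B[j]=7 take 5, i++
i=2 j=4: A[i]=8>B[j]=7 take 7, j++
i=2 j=5: A[i]=8<=B[j]=31 take 8, i++
i=3 j=5: A[i]=9<=B[j]=31 take 9, i++
i=4 j=5: A[i]=13<=B[j]=31 take 13, i++
i=5 j=5: A[i]=20<=B[j]=31 take 20, i++
i=6 j=5: A[i]=23<=B[j]=31 take 23, i++
i=7 j=5: A[i]=30<=B[j]=31 take 30, i++
i=8 j=5: A[i]=32>B[j]=31 take 31, j++
i=8 j=6: A[i]=32<=B[j]=36 take 32, i++
i=9 j=6: A[i]=33<=B[j]=36 take 33, i++
i=10 j=6: A[i]=34<=B[j]=36 take 34, i++

i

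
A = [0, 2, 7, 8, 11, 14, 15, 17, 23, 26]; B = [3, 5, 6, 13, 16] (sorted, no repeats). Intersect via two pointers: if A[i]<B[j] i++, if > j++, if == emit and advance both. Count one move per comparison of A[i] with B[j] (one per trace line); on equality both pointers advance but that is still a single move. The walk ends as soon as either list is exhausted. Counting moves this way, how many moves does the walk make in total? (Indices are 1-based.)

i=1 j=1: 0<3, i++
i=2 j=1: 2<3, i++
i=3 j=1: 7>3, j++
i=3 j=2: 7>5, j++
i=3 j=3: 7>6, j++
i=3 j=4: 7<13, i++
i=4 j=4: 8<13, i++
i=5 j=4: 11<13, i++
i=6 j=4: 14>13, j++
i=6 j=5: 14<16, i++
i=7 j=5: 15<16, i++
i=8 j=5: 17>16, j++

12 moves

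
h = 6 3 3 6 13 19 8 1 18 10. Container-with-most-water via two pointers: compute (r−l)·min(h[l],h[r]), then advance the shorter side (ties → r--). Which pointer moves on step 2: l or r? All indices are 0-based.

l=0 r=9: min(6,10)*9=54 best=54 *, l++
l=1 r=9: min(3,10)*8=24 best=54, l++

l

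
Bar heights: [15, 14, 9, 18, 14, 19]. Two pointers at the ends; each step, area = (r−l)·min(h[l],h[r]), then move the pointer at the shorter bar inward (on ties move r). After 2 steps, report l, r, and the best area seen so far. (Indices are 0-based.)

l=0 r=5: min(15,19)*5=75 best=75 *, l++
l=1 r=5: min(14,19)*4=56 best=75, l++

l=2, r=5, best area=75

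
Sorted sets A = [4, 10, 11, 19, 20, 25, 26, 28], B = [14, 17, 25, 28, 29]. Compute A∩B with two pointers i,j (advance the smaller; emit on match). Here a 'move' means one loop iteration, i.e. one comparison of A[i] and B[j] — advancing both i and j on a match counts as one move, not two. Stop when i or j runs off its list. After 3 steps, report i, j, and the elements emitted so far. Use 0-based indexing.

[i=0,j=0] 4<14 → i++
[i=1,j=0] 10<14 → i++
[i=2,j=0] 11<14 → i++

i=3, j=0, emitted=[]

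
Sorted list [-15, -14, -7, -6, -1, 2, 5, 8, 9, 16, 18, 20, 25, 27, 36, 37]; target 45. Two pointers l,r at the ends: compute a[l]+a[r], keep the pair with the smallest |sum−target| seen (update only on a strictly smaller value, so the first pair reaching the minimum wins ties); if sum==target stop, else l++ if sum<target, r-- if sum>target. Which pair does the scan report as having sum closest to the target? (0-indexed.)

pair (8, 37) with sum 45 (|Δ|=0)

[0,15] -15+37=22 d=23 * → l++
[1,15] -14+37=23 d=22 * → l++
[2,15] -7+37=30 d=15 * → l++
[3,15] -6+37=31 d=14 * → l++
[4,15] -1+37=36 d=9 * → l++
[5,15] 2+37=39 d=6 * → l++
[6,15] 5+37=42 d=3 * → l++
[7,15] 8+37=45 d=0 * → stop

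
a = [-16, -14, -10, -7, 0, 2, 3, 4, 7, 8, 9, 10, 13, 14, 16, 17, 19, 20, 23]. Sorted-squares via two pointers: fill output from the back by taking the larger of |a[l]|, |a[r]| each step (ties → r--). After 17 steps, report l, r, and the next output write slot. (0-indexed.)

l=4, r=5, next write slot=1

l=0 r=18: |-16|<=|23| out[18]=529, r--
l=0 r=17: |-16|<=|20| out[17]=400, r--
l=0 r=16: |-16|<=|19| out[16]=361, r--
l=0 r=15: |-16|<=|17| out[15]=289, r--
l=0 r=14: |-16|<=|16| out[14]=256, r--
l=0 r=13: |-16|>|14| out[13]=256, l++
l=1 r=13: |-14|<=|14| out[12]=196, r--
l=1 r=12: |-14|>|13| out[11]=196, l++
l=2 r=12: |-10|<=|13| out[10]=169, r--
l=2 r=11: |-10|<=|10| out[9]=100, r--
l=2 r=10: |-10|>|9| out[8]=100, l++
l=3 r=10: |-7|<=|9| out[7]=81, r--
l=3 r=9: |-7|<=|8| out[6]=64, r--
l=3 r=8: |-7|<=|7| out[5]=49, r--
l=3 r=7: |-7|>|4| out[4]=49, l++
l=4 r=7: |0|<=|4| out[3]=16, r--
l=4 r=6: |0|<=|3| out[2]=9, r--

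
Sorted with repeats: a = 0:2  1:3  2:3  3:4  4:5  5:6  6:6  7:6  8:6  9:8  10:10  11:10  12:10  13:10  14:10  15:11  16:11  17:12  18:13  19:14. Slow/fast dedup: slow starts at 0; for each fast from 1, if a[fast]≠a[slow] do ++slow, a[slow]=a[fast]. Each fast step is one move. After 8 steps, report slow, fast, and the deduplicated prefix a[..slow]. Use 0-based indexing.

slow=4, fast=9, prefix=[2, 3, 4, 5, 6]

slow=0 fast=1: a[fast]=3≠a[slow]=2 write a[1]=3, slow++,fast++
slow=1 fast=2: a[fast]=3=a[slow] dup, fast++
slow=1 fast=3: a[fast]=4≠a[slow]=3 write a[2]=4, slow++,fast++
slow=2 fast=4: a[fast]=5≠a[slow]=4 write a[3]=5, slow++,fast++
slow=3 fast=5: a[fast]=6≠a[slow]=5 write a[4]=6, slow++,fast++
slow=4 fast=6: a[fast]=6=a[slow] dup, fast++
slow=4 fast=7: a[fast]=6=a[slow] dup, fast++
slow=4 fast=8: a[fast]=6=a[slow] dup, fast++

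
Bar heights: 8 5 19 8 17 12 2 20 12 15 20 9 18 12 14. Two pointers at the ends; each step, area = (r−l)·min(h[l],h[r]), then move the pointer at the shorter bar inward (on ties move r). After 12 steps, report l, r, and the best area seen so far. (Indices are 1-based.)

l=8, r=10, best area=180

[1,15] min(8,14)*14=112 best=112 * → l++
[2,15] min(5,14)*13=65 best=112 → l++
[3,15] min(19,14)*12=168 best=168 * → r--
[3,14] min(19,12)*11=132 best=168 → r--
[3,13] min(19,18)*10=180 best=180 * → r--
[3,12] min(19,9)*9=81 best=180 → r--
[3,11] min(19,20)*8=152 best=180 → l++
[4,11] min(8,20)*7=56 best=180 → l++
[5,11] min(17,20)*6=102 best=180 → l++
[6,11] min(12,20)*5=60 best=180 → l++
[7,11] min(2,20)*4=8 best=180 → l++
[8,11] min(20,20)*3=60 best=180 → r--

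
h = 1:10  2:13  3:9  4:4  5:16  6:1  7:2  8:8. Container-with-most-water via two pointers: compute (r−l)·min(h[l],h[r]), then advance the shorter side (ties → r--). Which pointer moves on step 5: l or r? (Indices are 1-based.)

l=1 r=8: min(10,8)*7=56 best=56 *, r--
l=1 r=7: min(10,2)*6=12 best=56, r--
l=1 r=6: min(10,1)*5=5 best=56, r--
l=1 r=5: min(10,16)*4=40 best=56, l++
l=2 r=5: min(13,16)*3=39 best=56, l++

l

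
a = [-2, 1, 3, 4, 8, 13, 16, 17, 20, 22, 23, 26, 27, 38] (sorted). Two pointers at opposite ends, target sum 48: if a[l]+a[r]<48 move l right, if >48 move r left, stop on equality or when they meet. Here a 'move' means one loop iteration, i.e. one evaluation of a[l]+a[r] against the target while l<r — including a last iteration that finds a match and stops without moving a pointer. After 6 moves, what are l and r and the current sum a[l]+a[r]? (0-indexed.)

l=0 r=13: -2+38=36 <48, l++
l=1 r=13: 1+38=39 <48, l++
l=2 r=13: 3+38=41 <48, l++
l=3 r=13: 4+38=42 <48, l++
l=4 r=13: 8+38=46 <48, l++
l=5 r=13: 13+38=51 >48, r--

l=5, r=12, sum=40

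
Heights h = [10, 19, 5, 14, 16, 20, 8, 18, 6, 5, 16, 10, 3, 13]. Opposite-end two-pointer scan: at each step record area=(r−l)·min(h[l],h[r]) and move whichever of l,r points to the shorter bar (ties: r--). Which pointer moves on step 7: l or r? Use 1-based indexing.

r

[1,14] min(10,13)*13=130 best=130 * → l++
[2,14] min(19,13)*12=156 best=156 * → r--
[2,13] min(19,3)*11=33 best=156 → r--
[2,12] min(19,10)*10=100 best=156 → r--
[2,11] min(19,16)*9=144 best=156 → r--
[2,10] min(19,5)*8=40 best=156 → r--
[2,9] min(19,6)*7=42 best=156 → r--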